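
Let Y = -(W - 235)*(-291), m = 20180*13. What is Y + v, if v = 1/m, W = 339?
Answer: 7939457761/262340 ≈ 30264.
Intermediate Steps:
m = 262340
v = 1/262340 ≈ 3.8118e-6
Y = 30264 (Y = -(339 - 235)*(-291) = -104*(-291) = -1*(-30264) = 30264)
Y + v = 30264 + 1/262340 = 7939457761/262340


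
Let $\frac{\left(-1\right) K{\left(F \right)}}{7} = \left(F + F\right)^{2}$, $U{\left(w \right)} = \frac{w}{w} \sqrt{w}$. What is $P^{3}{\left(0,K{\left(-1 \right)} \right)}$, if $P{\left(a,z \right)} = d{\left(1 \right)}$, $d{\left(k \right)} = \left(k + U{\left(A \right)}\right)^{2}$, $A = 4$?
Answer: $729$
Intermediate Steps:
$U{\left(w \right)} = \sqrt{w}$ ($U{\left(w \right)} = 1 \sqrt{w} = \sqrt{w}$)
$K{\left(F \right)} = - 28 F^{2}$ ($K{\left(F \right)} = - 7 \left(F + F\right)^{2} = - 7 \left(2 F\right)^{2} = - 7 \cdot 4 F^{2} = - 28 F^{2}$)
$d{\left(k \right)} = \left(2 + k\right)^{2}$ ($d{\left(k \right)} = \left(k + \sqrt{4}\right)^{2} = \left(k + 2\right)^{2} = \left(2 + k\right)^{2}$)
$P{\left(a,z \right)} = 9$ ($P{\left(a,z \right)} = \left(2 + 1\right)^{2} = 3^{2} = 9$)
$P^{3}{\left(0,K{\left(-1 \right)} \right)} = 9^{3} = 729$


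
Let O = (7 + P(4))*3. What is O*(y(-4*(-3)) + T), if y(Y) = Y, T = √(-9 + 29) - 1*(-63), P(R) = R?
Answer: 2475 + 66*√5 ≈ 2622.6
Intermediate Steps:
T = 63 + 2*√5 (T = √20 + 63 = 2*√5 + 63 = 63 + 2*√5 ≈ 67.472)
O = 33 (O = (7 + 4)*3 = 11*3 = 33)
O*(y(-4*(-3)) + T) = 33*(-4*(-3) + (63 + 2*√5)) = 33*(12 + (63 + 2*√5)) = 33*(75 + 2*√5) = 2475 + 66*√5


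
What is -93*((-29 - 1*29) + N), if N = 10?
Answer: 4464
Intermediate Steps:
-93*((-29 - 1*29) + N) = -93*((-29 - 1*29) + 10) = -93*((-29 - 29) + 10) = -93*(-58 + 10) = -93*(-48) = 4464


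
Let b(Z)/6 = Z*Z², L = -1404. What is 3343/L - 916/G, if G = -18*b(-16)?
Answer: -3426209/1437696 ≈ -2.3831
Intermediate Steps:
b(Z) = 6*Z³ (b(Z) = 6*(Z*Z²) = 6*Z³)
G = 442368 (G = -108*(-16)³ = -108*(-4096) = -18*(-24576) = 442368)
3343/L - 916/G = 3343/(-1404) - 916/442368 = 3343*(-1/1404) - 916*1/442368 = -3343/1404 - 229/110592 = -3426209/1437696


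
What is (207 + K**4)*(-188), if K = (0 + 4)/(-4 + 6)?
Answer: -41924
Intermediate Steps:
K = 2 (K = 4/2 = 4*(1/2) = 2)
(207 + K**4)*(-188) = (207 + 2**4)*(-188) = (207 + 16)*(-188) = 223*(-188) = -41924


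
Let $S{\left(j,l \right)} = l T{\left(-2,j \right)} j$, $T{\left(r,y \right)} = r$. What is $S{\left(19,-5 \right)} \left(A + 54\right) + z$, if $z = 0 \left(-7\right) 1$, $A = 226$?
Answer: $53200$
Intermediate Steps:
$S{\left(j,l \right)} = - 2 j l$ ($S{\left(j,l \right)} = l \left(-2\right) j = - 2 l j = - 2 j l$)
$z = 0$ ($z = 0 \cdot 1 = 0$)
$S{\left(19,-5 \right)} \left(A + 54\right) + z = \left(-2\right) 19 \left(-5\right) \left(226 + 54\right) + 0 = 190 \cdot 280 + 0 = 53200 + 0 = 53200$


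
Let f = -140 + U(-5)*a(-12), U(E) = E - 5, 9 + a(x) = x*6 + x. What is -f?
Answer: -790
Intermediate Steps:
a(x) = -9 + 7*x (a(x) = -9 + (x*6 + x) = -9 + (6*x + x) = -9 + 7*x)
U(E) = -5 + E
f = 790 (f = -140 + (-5 - 5)*(-9 + 7*(-12)) = -140 - 10*(-9 - 84) = -140 - 10*(-93) = -140 + 930 = 790)
-f = -1*790 = -790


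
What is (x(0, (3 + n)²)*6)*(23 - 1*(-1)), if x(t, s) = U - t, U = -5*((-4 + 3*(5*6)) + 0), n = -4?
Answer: -61920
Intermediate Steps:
U = -430 (U = -5*((-4 + 3*30) + 0) = -5*((-4 + 90) + 0) = -5*(86 + 0) = -5*86 = -430)
x(t, s) = -430 - t
(x(0, (3 + n)²)*6)*(23 - 1*(-1)) = ((-430 - 1*0)*6)*(23 - 1*(-1)) = ((-430 + 0)*6)*(23 + 1) = -430*6*24 = -2580*24 = -61920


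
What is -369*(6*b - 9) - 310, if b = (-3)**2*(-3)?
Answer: 62789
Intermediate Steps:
b = -27 (b = 9*(-3) = -27)
-369*(6*b - 9) - 310 = -369*(6*(-27) - 9) - 310 = -369*(-162 - 9) - 310 = -369*(-171) - 310 = 63099 - 310 = 62789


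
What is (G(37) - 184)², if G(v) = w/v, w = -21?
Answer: 46635241/1369 ≈ 34065.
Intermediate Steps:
G(v) = -21/v
(G(37) - 184)² = (-21/37 - 184)² = (-6829/37)² = 46635241/1369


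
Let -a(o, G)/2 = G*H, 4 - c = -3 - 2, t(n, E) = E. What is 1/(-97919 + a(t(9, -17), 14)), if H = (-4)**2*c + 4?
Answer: -1/102063 ≈ -9.7979e-6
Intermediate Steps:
c = 9 (c = 4 - (-3 - 2) = 4 - 1*(-5) = 4 + 5 = 9)
H = 148 (H = (-4)**2*9 + 4 = 16*9 + 4 = 144 + 4 = 148)
a(o, G) = -296*G (a(o, G) = -2*G*148 = -296*G)
1/(-97919 + a(t(9, -17), 14)) = 1/(-97919 - 296*14) = 1/(-97919 - 4144) = 1/(-102063) = -1/102063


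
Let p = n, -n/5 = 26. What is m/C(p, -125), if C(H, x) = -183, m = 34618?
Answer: -34618/183 ≈ -189.17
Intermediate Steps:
n = -130 (n = -5*26 = -130)
p = -130
m/C(p, -125) = 34618/(-183) = 34618*(-1/183) = -34618/183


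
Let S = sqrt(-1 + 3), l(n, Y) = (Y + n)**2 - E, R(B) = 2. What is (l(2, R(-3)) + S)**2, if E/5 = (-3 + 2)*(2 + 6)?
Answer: (56 + sqrt(2))**2 ≈ 3296.4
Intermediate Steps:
E = -40 (E = 5*((-3 + 2)*(2 + 6)) = 5*(-1*8) = 5*(-8) = -40)
l(n, Y) = 40 + (Y + n)**2 (l(n, Y) = (Y + n)**2 - 1*(-40) = (Y + n)**2 + 40 = 40 + (Y + n)**2)
S = sqrt(2) ≈ 1.4142
(l(2, R(-3)) + S)**2 = ((40 + (2 + 2)**2) + sqrt(2))**2 = ((40 + 4**2) + sqrt(2))**2 = ((40 + 16) + sqrt(2))**2 = (56 + sqrt(2))**2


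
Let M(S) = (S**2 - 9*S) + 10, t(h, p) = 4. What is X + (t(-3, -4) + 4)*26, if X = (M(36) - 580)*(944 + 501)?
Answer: 581098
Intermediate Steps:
M(S) = 10 + S**2 - 9*S
X = 580890 (X = ((10 + 36**2 - 9*36) - 580)*(944 + 501) = ((10 + 1296 - 324) - 580)*1445 = (982 - 580)*1445 = 402*1445 = 580890)
X + (t(-3, -4) + 4)*26 = 580890 + (4 + 4)*26 = 580890 + 8*26 = 580890 + 208 = 581098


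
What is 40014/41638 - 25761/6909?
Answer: -132696632/47946157 ≈ -2.7676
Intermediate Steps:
40014/41638 - 25761/6909 = 40014*(1/41638) - 25761*1/6909 = 20007/20819 - 8587/2303 = -132696632/47946157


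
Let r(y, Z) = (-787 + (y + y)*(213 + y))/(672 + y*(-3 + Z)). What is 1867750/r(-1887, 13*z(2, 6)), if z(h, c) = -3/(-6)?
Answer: -11080426875/6316889 ≈ -1754.1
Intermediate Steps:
z(h, c) = 1/2 (z(h, c) = -3*(-1/6) = 1/2)
r(y, Z) = (-787 + 2*y*(213 + y))/(672 + y*(-3 + Z)) (r(y, Z) = (-787 + (2*y)*(213 + y))/(672 + y*(-3 + Z)) = (-787 + 2*y*(213 + y))/(672 + y*(-3 + Z)))
1867750/r(-1887, 13*z(2, 6)) = 1867750/(((-787 + 2*(-1887)**2 + 426*(-1887))/(672 - 3*(-1887) + (13*(1/2))*(-1887)))) = 1867750/(((-787 + 2*3560769 - 803862)/(672 + 5661 + (13/2)*(-1887)))) = 1867750/(((-787 + 7121538 - 803862)/(672 + 5661 - 24531/2))) = 1867750/((6316889/(-11865/2))) = 1867750/((-2/11865*6316889)) = 1867750/(-12633778/11865) = 1867750*(-11865/12633778) = -11080426875/6316889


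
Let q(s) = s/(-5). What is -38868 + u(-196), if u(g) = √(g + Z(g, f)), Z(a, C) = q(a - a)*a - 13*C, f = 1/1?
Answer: -38868 + I*√209 ≈ -38868.0 + 14.457*I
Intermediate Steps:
f = 1
q(s) = -s/5 (q(s) = s*(-⅕) = -s/5)
Z(a, C) = -13*C (Z(a, C) = (-(a - a)/5)*a - 13*C = (-⅕*0)*a - 13*C = 0*a - 13*C = 0 - 13*C = -13*C)
u(g) = √(-13 + g) (u(g) = √(g - 13*1) = √(g - 13) = √(-13 + g))
-38868 + u(-196) = -38868 + √(-13 - 196) = -38868 + √(-209) = -38868 + I*√209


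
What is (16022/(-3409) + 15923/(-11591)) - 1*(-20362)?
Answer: 804338353769/39513719 ≈ 20356.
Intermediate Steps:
(16022/(-3409) + 15923/(-11591)) - 1*(-20362) = (16022*(-1/3409) + 15923*(-1/11591)) + 20362 = (-16022/3409 - 15923/11591) + 20362 = -239992509/39513719 + 20362 = 804338353769/39513719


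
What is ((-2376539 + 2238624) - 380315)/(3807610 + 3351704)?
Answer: -259115/3579657 ≈ -0.072385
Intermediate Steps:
((-2376539 + 2238624) - 380315)/(3807610 + 3351704) = (-137915 - 380315)/7159314 = -518230*1/7159314 = -259115/3579657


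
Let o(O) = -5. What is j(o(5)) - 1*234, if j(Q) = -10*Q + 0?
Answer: -184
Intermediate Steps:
j(Q) = -10*Q
j(o(5)) - 1*234 = -10*(-5) - 1*234 = 50 - 234 = -184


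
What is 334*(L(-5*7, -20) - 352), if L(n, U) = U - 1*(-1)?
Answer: -123914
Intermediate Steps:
L(n, U) = 1 + U (L(n, U) = U + 1 = 1 + U)
334*(L(-5*7, -20) - 352) = 334*((1 - 20) - 352) = 334*(-19 - 352) = 334*(-371) = -123914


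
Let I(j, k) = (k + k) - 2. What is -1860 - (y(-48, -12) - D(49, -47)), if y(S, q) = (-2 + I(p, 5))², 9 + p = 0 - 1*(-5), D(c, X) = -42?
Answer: -1938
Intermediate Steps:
p = -4 (p = -9 + (0 - 1*(-5)) = -9 + (0 + 5) = -9 + 5 = -4)
I(j, k) = -2 + 2*k (I(j, k) = 2*k - 2 = -2 + 2*k)
y(S, q) = 36 (y(S, q) = (-2 + (-2 + 2*5))² = (-2 + (-2 + 10))² = (-2 + 8)² = 6² = 36)
-1860 - (y(-48, -12) - D(49, -47)) = -1860 - (36 - 1*(-42)) = -1860 - (36 + 42) = -1860 - 1*78 = -1860 - 78 = -1938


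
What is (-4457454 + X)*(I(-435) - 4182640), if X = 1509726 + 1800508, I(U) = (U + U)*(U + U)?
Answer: 3930077442800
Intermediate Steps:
I(U) = 4*U² (I(U) = (2*U)*(2*U) = 4*U²)
X = 3310234
(-4457454 + X)*(I(-435) - 4182640) = (-4457454 + 3310234)*(4*(-435)² - 4182640) = -1147220*(4*189225 - 4182640) = -1147220*(756900 - 4182640) = -1147220*(-3425740) = 3930077442800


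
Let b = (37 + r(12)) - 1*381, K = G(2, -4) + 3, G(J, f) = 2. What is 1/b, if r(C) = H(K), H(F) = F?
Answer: -1/339 ≈ -0.0029499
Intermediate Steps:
K = 5 (K = 2 + 3 = 5)
r(C) = 5
b = -339 (b = (37 + 5) - 1*381 = 42 - 381 = -339)
1/b = 1/(-339) = -1/339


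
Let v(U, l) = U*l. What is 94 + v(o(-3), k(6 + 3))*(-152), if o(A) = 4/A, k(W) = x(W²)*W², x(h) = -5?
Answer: -81986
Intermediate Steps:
k(W) = -5*W²
94 + v(o(-3), k(6 + 3))*(-152) = 94 + ((4/(-3))*(-5*(6 + 3)²))*(-152) = 94 + ((4*(-⅓))*(-5*9²))*(-152) = 94 - (-20)*81/3*(-152) = 94 - 4/3*(-405)*(-152) = 94 + 540*(-152) = 94 - 82080 = -81986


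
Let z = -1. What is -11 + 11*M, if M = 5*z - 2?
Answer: -88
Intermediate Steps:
M = -7 (M = 5*(-1) - 2 = -5 - 2 = -7)
-11 + 11*M = -11 + 11*(-7) = -11 - 77 = -88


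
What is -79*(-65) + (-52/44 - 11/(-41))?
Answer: 2315473/451 ≈ 5134.1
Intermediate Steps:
-79*(-65) + (-52/44 - 11/(-41)) = 5135 + (-52*1/44 - 11*(-1/41)) = 5135 + (-13/11 + 11/41) = 5135 - 412/451 = 2315473/451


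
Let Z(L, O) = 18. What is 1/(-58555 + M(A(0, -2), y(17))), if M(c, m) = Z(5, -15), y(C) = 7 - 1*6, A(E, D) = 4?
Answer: -1/58537 ≈ -1.7083e-5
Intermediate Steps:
y(C) = 1 (y(C) = 7 - 6 = 1)
M(c, m) = 18
1/(-58555 + M(A(0, -2), y(17))) = 1/(-58555 + 18) = 1/(-58537) = -1/58537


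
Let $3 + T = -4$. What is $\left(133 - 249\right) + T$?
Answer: $-123$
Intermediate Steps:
$T = -7$ ($T = -3 - 4 = -7$)
$\left(133 - 249\right) + T = \left(133 - 249\right) - 7 = -116 - 7 = -123$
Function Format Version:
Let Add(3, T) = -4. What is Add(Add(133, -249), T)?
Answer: -123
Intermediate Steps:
T = -7 (T = Add(-3, -4) = -7)
Add(Add(133, -249), T) = Add(Add(133, -249), -7) = Add(-116, -7) = -123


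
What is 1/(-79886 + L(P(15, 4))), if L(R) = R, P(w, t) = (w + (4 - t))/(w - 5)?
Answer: -2/159769 ≈ -1.2518e-5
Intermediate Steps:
P(w, t) = (4 + w - t)/(-5 + w)
1/(-79886 + L(P(15, 4))) = 1/(-79886 + (4 + 15 - 1*4)/(-5 + 15)) = 1/(-79886 + (4 + 15 - 4)/10) = 1/(-79886 + (⅒)*15) = 1/(-79886 + 3/2) = 1/(-159769/2) = -2/159769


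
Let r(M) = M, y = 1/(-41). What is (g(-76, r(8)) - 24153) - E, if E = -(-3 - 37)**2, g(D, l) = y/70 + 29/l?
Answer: -258866829/11480 ≈ -22549.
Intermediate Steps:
y = -1/41 ≈ -0.024390
g(D, l) = -1/2870 + 29/l (g(D, l) = -1/41/70 + 29/l = -1/41*1/70 + 29/l = -1/2870 + 29/l)
E = -1600 (E = -1*(-40)**2 = -1*1600 = -1600)
(g(-76, r(8)) - 24153) - E = ((1/2870)*(83230 - 1*8)/8 - 24153) - 1*(-1600) = ((1/2870)*(1/8)*(83230 - 8) - 24153) + 1600 = ((1/2870)*(1/8)*83222 - 24153) + 1600 = (41611/11480 - 24153) + 1600 = -277234829/11480 + 1600 = -258866829/11480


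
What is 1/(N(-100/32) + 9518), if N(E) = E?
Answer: 8/76119 ≈ 0.00010510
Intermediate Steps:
1/(N(-100/32) + 9518) = 1/(-100/32 + 9518) = 1/(-100*1/32 + 9518) = 1/(-25/8 + 9518) = 1/(76119/8) = 8/76119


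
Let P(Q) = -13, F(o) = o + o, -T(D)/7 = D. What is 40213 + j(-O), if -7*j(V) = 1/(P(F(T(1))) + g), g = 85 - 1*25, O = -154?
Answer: 13230076/329 ≈ 40213.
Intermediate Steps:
T(D) = -7*D
F(o) = 2*o
g = 60 (g = 85 - 25 = 60)
j(V) = -1/329 (j(V) = -1/(7*(-13 + 60)) = -⅐/47 = -⅐*1/47 = -1/329)
40213 + j(-O) = 40213 - 1/329 = 13230076/329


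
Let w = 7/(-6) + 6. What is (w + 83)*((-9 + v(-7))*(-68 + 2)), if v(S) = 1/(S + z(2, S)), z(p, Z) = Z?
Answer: 736219/14 ≈ 52587.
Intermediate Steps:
w = 29/6 (w = -⅙*7 + 6 = -7/6 + 6 = 29/6 ≈ 4.8333)
v(S) = 1/(2*S) (v(S) = 1/(S + S) = 1/(2*S))
(w + 83)*((-9 + v(-7))*(-68 + 2)) = (29/6 + 83)*((-9 + (½)/(-7))*(-68 + 2)) = 527*((-9 + (½)*(-⅐))*(-66))/6 = 527*((-9 - 1/14)*(-66))/6 = 527*(-127/14*(-66))/6 = (527/6)*(4191/7) = 736219/14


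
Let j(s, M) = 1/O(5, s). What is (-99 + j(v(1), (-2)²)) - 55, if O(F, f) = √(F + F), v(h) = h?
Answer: -154 + √10/10 ≈ -153.68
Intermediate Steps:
O(F, f) = √2*√F (O(F, f) = √(2*F) = √2*√F)
j(s, M) = √10/10 (j(s, M) = 1/(√2*√5) = 1/(√10) = √10/10)
(-99 + j(v(1), (-2)²)) - 55 = (-99 + √10/10) - 55 = -154 + √10/10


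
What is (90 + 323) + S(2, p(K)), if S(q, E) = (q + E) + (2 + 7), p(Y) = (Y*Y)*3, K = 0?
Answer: 424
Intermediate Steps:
p(Y) = 3*Y² (p(Y) = Y²*3 = 3*Y²)
S(q, E) = 9 + E + q (S(q, E) = (E + q) + 9 = 9 + E + q)
(90 + 323) + S(2, p(K)) = (90 + 323) + (9 + 3*0² + 2) = 413 + (9 + 3*0 + 2) = 413 + (9 + 0 + 2) = 413 + 11 = 424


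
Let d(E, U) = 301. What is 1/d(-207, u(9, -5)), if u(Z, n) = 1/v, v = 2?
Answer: 1/301 ≈ 0.0033223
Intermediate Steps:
u(Z, n) = ½ (u(Z, n) = 1/2 = ½)
1/d(-207, u(9, -5)) = 1/301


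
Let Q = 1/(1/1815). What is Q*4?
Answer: 7260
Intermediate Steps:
Q = 1815 (Q = 1/(1/1815) = 1815)
Q*4 = 1815*4 = 7260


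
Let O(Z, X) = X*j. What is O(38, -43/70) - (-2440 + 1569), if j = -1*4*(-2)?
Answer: 30313/35 ≈ 866.09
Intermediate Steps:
j = 8 (j = -4*(-2) = 8)
O(Z, X) = 8*X (O(Z, X) = X*8 = 8*X)
O(38, -43/70) - (-2440 + 1569) = 8*(-43/70) - (-2440 + 1569) = 8*(-43*1/70) - 1*(-871) = 8*(-43/70) + 871 = -172/35 + 871 = 30313/35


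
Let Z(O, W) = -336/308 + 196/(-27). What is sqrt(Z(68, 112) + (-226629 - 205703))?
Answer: 2*I*sqrt(1059341943)/99 ≈ 657.53*I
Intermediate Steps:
Z(O, W) = -2480/297 (Z(O, W) = -336*1/308 + 196*(-1/27) = -12/11 - 196/27 = -2480/297)
sqrt(Z(68, 112) + (-226629 - 205703)) = sqrt(-2480/297 + (-226629 - 205703)) = sqrt(-2480/297 - 432332) = sqrt(-128405084/297) = 2*I*sqrt(1059341943)/99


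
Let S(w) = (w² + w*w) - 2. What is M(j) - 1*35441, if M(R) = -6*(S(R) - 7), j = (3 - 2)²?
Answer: -35399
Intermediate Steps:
S(w) = -2 + 2*w² (S(w) = (w² + w²) - 2 = 2*w² - 2 = -2 + 2*w²)
j = 1 (j = 1² = 1)
M(R) = 54 - 12*R² (M(R) = -6*((-2 + 2*R²) - 7) = -6*(-9 + 2*R²) = 54 - 12*R²)
M(j) - 1*35441 = (54 - 12*1²) - 1*35441 = (54 - 12*1) - 35441 = (54 - 12) - 35441 = 42 - 35441 = -35399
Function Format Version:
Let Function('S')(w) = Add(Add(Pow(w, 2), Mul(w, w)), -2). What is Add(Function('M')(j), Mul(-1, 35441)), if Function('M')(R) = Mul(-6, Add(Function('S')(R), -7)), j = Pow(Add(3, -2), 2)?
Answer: -35399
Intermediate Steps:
Function('S')(w) = Add(-2, Mul(2, Pow(w, 2))) (Function('S')(w) = Add(Add(Pow(w, 2), Pow(w, 2)), -2) = Add(Mul(2, Pow(w, 2)), -2) = Add(-2, Mul(2, Pow(w, 2))))
j = 1 (j = Pow(1, 2) = 1)
Function('M')(R) = Add(54, Mul(-12, Pow(R, 2))) (Function('M')(R) = Mul(-6, Add(Add(-2, Mul(2, Pow(R, 2))), -7)) = Mul(-6, Add(-9, Mul(2, Pow(R, 2)))) = Add(54, Mul(-12, Pow(R, 2))))
Add(Function('M')(j), Mul(-1, 35441)) = Add(Add(54, Mul(-12, Pow(1, 2))), Mul(-1, 35441)) = Add(Add(54, Mul(-12, 1)), -35441) = Add(Add(54, -12), -35441) = Add(42, -35441) = -35399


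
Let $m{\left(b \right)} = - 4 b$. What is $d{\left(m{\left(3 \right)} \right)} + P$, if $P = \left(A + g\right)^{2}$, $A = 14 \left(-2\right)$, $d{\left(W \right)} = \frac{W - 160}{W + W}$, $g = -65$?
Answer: $\frac{51937}{6} \approx 8656.2$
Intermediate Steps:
$d{\left(W \right)} = \frac{-160 + W}{2 W}$
$A = -28$
$P = 8649$ ($P = \left(-28 - 65\right)^{2} = \left(-93\right)^{2} = 8649$)
$d{\left(m{\left(3 \right)} \right)} + P = \frac{-160 - 12}{2 \left(\left(-4\right) 3\right)} + 8649 = \frac{-160 - 12}{2 \left(-12\right)} + 8649 = \frac{1}{2} \left(- \frac{1}{12}\right) \left(-172\right) + 8649 = \frac{43}{6} + 8649 = \frac{51937}{6}$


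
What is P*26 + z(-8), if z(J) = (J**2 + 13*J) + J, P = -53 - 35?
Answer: -2336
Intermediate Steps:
P = -88
z(J) = J**2 + 14*J
P*26 + z(-8) = -88*26 - 8*(14 - 8) = -2288 - 8*6 = -2288 - 48 = -2336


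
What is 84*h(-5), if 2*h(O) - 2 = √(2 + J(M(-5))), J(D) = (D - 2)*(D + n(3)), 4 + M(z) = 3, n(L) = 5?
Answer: 84 + 42*I*√10 ≈ 84.0 + 132.82*I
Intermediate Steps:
M(z) = -1 (M(z) = -4 + 3 = -1)
J(D) = (-2 + D)*(5 + D) (J(D) = (D - 2)*(D + 5) = (-2 + D)*(5 + D))
h(O) = 1 + I*√10/2 (h(O) = 1 + √(2 + (-10 + (-1)² + 3*(-1)))/2 = 1 + √(2 + (-10 + 1 - 3))/2 = 1 + √(2 - 12)/2 = 1 + √(-10)/2 = 1 + (I*√10)/2 = 1 + I*√10/2)
84*h(-5) = 84*(1 + I*√10/2) = 84 + 42*I*√10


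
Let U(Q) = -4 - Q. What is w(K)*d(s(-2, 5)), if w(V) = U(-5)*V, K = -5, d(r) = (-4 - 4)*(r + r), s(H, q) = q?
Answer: 400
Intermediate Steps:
d(r) = -16*r
w(V) = V (w(V) = (-4 - 1*(-5))*V = (-4 + 5)*V = 1*V = V)
w(K)*d(s(-2, 5)) = -(-80)*5 = -5*(-80) = 400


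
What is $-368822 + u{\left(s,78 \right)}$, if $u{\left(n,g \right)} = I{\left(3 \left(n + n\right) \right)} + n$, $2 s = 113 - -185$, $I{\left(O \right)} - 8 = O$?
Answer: $-367771$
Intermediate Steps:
$I{\left(O \right)} = 8 + O$
$s = 149$ ($s = \frac{113 - -185}{2} = \frac{113 + 185}{2} = \frac{1}{2} \cdot 298 = 149$)
$u{\left(n,g \right)} = 8 + 7 n$ ($u{\left(n,g \right)} = \left(8 + 3 \left(n + n\right)\right) + n = \left(8 + 3 \cdot 2 n\right) + n = \left(8 + 6 n\right) + n = 8 + 7 n$)
$-368822 + u{\left(s,78 \right)} = -368822 + \left(8 + 7 \cdot 149\right) = -368822 + \left(8 + 1043\right) = -368822 + 1051 = -367771$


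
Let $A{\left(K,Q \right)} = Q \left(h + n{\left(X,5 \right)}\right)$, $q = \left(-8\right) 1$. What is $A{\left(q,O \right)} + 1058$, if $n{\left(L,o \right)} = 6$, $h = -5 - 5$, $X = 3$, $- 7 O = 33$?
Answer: $\frac{7538}{7} \approx 1076.9$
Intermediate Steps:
$O = - \frac{33}{7}$ ($O = \left(- \frac{1}{7}\right) 33 = - \frac{33}{7} \approx -4.7143$)
$h = -10$ ($h = -5 - 5 = -10$)
$q = -8$
$A{\left(K,Q \right)} = - 4 Q$ ($A{\left(K,Q \right)} = Q \left(-10 + 6\right) = Q \left(-4\right) = - 4 Q$)
$A{\left(q,O \right)} + 1058 = \left(-4\right) \left(- \frac{33}{7}\right) + 1058 = \frac{132}{7} + 1058 = \frac{7538}{7}$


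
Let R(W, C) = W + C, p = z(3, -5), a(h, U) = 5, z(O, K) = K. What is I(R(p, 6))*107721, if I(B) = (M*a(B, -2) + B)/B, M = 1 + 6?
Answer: 3877956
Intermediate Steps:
M = 7
p = -5
R(W, C) = C + W
I(B) = (35 + B)/B (I(B) = (7*5 + B)/B = (35 + B)/B)
I(R(p, 6))*107721 = ((35 + (6 - 5))/(6 - 5))*107721 = ((35 + 1)/1)*107721 = (1*36)*107721 = 36*107721 = 3877956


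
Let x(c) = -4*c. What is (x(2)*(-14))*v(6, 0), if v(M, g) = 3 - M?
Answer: -336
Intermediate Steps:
(x(2)*(-14))*v(6, 0) = (-4*2*(-14))*(3 - 1*6) = (-8*(-14))*(3 - 6) = 112*(-3) = -336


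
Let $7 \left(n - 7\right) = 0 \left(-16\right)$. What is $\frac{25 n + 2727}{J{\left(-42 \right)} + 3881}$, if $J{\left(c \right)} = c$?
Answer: $\frac{2902}{3839} \approx 0.75593$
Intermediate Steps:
$n = 7$ ($n = 7 + \frac{0 \left(-16\right)}{7} = 7 + \frac{1}{7} \cdot 0 = 7 + 0 = 7$)
$\frac{25 n + 2727}{J{\left(-42 \right)} + 3881} = \frac{25 \cdot 7 + 2727}{-42 + 3881} = \frac{175 + 2727}{3839} = 2902 \cdot \frac{1}{3839} = \frac{2902}{3839}$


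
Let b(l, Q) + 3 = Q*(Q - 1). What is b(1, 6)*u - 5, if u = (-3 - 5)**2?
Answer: 1723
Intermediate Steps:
u = 64 (u = (-8)**2 = 64)
b(l, Q) = -3 + Q*(-1 + Q) (b(l, Q) = -3 + Q*(Q - 1) = -3 + Q*(-1 + Q))
b(1, 6)*u - 5 = (-3 + 6**2 - 1*6)*64 - 5 = (-3 + 36 - 6)*64 - 5 = 27*64 - 5 = 1728 - 5 = 1723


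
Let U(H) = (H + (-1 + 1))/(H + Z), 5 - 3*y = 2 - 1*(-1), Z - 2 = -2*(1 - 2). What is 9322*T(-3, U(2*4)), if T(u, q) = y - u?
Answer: 102542/3 ≈ 34181.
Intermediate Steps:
Z = 4 (Z = 2 - 2*(1 - 2) = 2 - 2*(-1) = 2 + 2 = 4)
y = ⅔ (y = 5/3 - (2 - 1*(-1))/3 = 5/3 - (2 + 1)/3 = 5/3 - ⅓*3 = 5/3 - 1 = ⅔ ≈ 0.66667)
U(H) = H/(4 + H) (U(H) = (H + (-1 + 1))/(H + 4) = (H + 0)/(4 + H) = H/(4 + H))
T(u, q) = ⅔ - u
9322*T(-3, U(2*4)) = 9322*(⅔ - 1*(-3)) = 9322*(⅔ + 3) = 9322*(11/3) = 102542/3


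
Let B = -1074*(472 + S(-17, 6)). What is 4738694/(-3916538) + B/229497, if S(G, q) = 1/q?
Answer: -1536809946242/449416860693 ≈ -3.4196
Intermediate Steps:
B = -507107 (B = -1074*(472 + 1/6) = -1074*(472 + ⅙) = -1074*2833/6 = -507107)
4738694/(-3916538) + B/229497 = 4738694/(-3916538) - 507107/229497 = 4738694*(-1/3916538) - 507107*1/229497 = -2369347/1958269 - 507107/229497 = -1536809946242/449416860693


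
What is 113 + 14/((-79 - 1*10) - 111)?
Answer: 11293/100 ≈ 112.93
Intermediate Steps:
113 + 14/((-79 - 1*10) - 111) = 113 + 14/((-79 - 10) - 111) = 113 + 14/(-89 - 111) = 113 + 14/(-200) = 113 + 14*(-1/200) = 113 - 7/100 = 11293/100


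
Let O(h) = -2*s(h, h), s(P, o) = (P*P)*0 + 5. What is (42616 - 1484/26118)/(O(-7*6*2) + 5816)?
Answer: 278260801/37910277 ≈ 7.3400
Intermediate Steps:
s(P, o) = 5 (s(P, o) = P²*0 + 5 = 0 + 5 = 5)
O(h) = -10 (O(h) = -2*5 = -10)
(42616 - 1484/26118)/(O(-7*6*2) + 5816) = (42616 - 1484/26118)/(-10 + 5816) = (42616 - 1484*1/26118)/5806 = (42616 - 742/13059)*(1/5806) = (556521602/13059)*(1/5806) = 278260801/37910277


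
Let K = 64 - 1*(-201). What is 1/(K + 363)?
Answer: 1/628 ≈ 0.0015924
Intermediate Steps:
K = 265 (K = 64 + 201 = 265)
1/(K + 363) = 1/(265 + 363) = 1/628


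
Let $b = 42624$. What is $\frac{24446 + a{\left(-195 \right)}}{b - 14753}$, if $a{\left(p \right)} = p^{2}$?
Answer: $\frac{62471}{27871} \approx 2.2414$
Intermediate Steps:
$\frac{24446 + a{\left(-195 \right)}}{b - 14753} = \frac{24446 + \left(-195\right)^{2}}{42624 - 14753} = \frac{24446 + 38025}{27871} = 62471 \cdot \frac{1}{27871} = \frac{62471}{27871}$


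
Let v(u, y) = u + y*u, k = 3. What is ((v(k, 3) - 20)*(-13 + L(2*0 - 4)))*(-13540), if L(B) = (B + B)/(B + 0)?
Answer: -1191520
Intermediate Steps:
v(u, y) = u + u*y
L(B) = 2 (L(B) = (2*B)/B = 2)
((v(k, 3) - 20)*(-13 + L(2*0 - 4)))*(-13540) = ((3*(1 + 3) - 20)*(-13 + 2))*(-13540) = ((3*4 - 20)*(-11))*(-13540) = ((12 - 20)*(-11))*(-13540) = -8*(-11)*(-13540) = 88*(-13540) = -1191520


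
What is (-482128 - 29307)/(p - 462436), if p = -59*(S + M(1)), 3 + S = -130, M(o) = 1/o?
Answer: 511435/454648 ≈ 1.1249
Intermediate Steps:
S = -133 (S = -3 - 130 = -133)
p = 7788 (p = -59*(-133 + 1/1) = -59*(-133 + 1) = -59*(-132) = 7788)
(-482128 - 29307)/(p - 462436) = (-482128 - 29307)/(7788 - 462436) = -511435/(-454648) = -511435*(-1/454648) = 511435/454648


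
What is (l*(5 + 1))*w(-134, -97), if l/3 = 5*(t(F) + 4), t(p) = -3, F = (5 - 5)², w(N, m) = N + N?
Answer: -24120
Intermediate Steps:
w(N, m) = 2*N
F = 0 (F = 0² = 0)
l = 15 (l = 3*(5*(-3 + 4)) = 3*(5*1) = 3*5 = 15)
(l*(5 + 1))*w(-134, -97) = (15*(5 + 1))*(2*(-134)) = (15*6)*(-268) = 90*(-268) = -24120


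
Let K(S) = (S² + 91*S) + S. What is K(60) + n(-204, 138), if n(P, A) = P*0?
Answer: 9120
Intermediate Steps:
K(S) = S² + 92*S
n(P, A) = 0
K(60) + n(-204, 138) = 60*(92 + 60) + 0 = 60*152 + 0 = 9120 + 0 = 9120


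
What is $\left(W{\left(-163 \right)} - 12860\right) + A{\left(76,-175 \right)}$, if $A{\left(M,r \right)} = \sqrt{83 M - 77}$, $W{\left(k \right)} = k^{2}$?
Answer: $13709 + \sqrt{6231} \approx 13788.0$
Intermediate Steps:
$A{\left(M,r \right)} = \sqrt{-77 + 83 M}$
$\left(W{\left(-163 \right)} - 12860\right) + A{\left(76,-175 \right)} = \left(\left(-163\right)^{2} - 12860\right) + \sqrt{-77 + 83 \cdot 76} = \left(26569 - 12860\right) + \sqrt{-77 + 6308} = 13709 + \sqrt{6231}$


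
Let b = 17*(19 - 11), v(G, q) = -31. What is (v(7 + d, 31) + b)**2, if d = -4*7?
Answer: 11025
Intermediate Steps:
d = -28
b = 136 (b = 17*8 = 136)
(v(7 + d, 31) + b)**2 = (-31 + 136)**2 = 105**2 = 11025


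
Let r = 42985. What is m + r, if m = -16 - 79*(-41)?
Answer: 46208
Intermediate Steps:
m = 3223 (m = -16 + 3239 = 3223)
m + r = 3223 + 42985 = 46208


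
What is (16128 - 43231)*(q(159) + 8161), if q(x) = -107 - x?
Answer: -213978185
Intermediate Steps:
(16128 - 43231)*(q(159) + 8161) = (16128 - 43231)*((-107 - 1*159) + 8161) = -27103*((-107 - 159) + 8161) = -27103*(-266 + 8161) = -27103*7895 = -213978185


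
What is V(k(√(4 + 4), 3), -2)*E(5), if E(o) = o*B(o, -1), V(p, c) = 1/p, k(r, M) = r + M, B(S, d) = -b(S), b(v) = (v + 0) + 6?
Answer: -165 + 110*√2 ≈ -9.4365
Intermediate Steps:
b(v) = 6 + v (b(v) = v + 6 = 6 + v)
B(S, d) = -6 - S (B(S, d) = -(6 + S) = -6 - S)
k(r, M) = M + r
E(o) = o*(-6 - o)
V(k(√(4 + 4), 3), -2)*E(5) = (-1*5*(6 + 5))/(3 + √(4 + 4)) = (-1*5*11)/(3 + √8) = -55/(3 + 2*√2)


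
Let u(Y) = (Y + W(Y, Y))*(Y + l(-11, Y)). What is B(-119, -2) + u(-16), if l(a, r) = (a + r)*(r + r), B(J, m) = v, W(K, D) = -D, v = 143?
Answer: 143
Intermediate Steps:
B(J, m) = 143
l(a, r) = 2*r*(a + r) (l(a, r) = (a + r)*(2*r) = 2*r*(a + r))
u(Y) = 0 (u(Y) = (Y - Y)*(Y + 2*Y*(-11 + Y)) = 0*(Y + 2*Y*(-11 + Y)) = 0)
B(-119, -2) + u(-16) = 143 + 0 = 143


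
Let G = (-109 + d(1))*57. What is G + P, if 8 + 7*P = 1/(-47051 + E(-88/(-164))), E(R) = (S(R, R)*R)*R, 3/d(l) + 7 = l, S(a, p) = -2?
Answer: -987507430695/158187398 ≈ -6242.6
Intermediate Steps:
d(l) = 3/(-7 + l)
E(R) = -2*R**2 (E(R) = (-2*R)*R = -2*R**2)
P = -90393039/79093699 (P = -8/7 + 1/(7*(-47051 - 2*(-88/(-164))**2)) = -8/7 + 1/(7*(-47051 - 2*(-88*(-1/164))**2)) = -8/7 + 1/(7*(-47051 - 2*(22/41)**2)) = -8/7 + 1/(7*(-47051 - 2*484/1681)) = -8/7 + 1/(7*(-47051 - 968/1681)) = -8/7 + 1/(7*(-79093699/1681)) = -8/7 + (1/7)*(-1681/79093699) = -8/7 - 1681/553655893 = -90393039/79093699 ≈ -1.1429)
G = -12483/2 (G = (-109 + 3/(-7 + 1))*57 = (-109 + 3/(-6))*57 = (-109 + 3*(-1/6))*57 = (-109 - 1/2)*57 = -219/2*57 = -12483/2 ≈ -6241.5)
G + P = -12483/2 - 90393039/79093699 = -987507430695/158187398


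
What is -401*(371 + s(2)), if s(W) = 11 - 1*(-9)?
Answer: -156791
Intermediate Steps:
s(W) = 20 (s(W) = 11 + 9 = 20)
-401*(371 + s(2)) = -401*(371 + 20) = -401*391 = -156791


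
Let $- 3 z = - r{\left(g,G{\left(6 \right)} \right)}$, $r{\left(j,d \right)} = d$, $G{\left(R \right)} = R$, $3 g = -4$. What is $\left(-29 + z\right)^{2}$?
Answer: $729$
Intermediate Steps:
$g = - \frac{4}{3}$ ($g = \frac{1}{3} \left(-4\right) = - \frac{4}{3} \approx -1.3333$)
$z = 2$ ($z = - \frac{\left(-1\right) 6}{3} = \left(- \frac{1}{3}\right) \left(-6\right) = 2$)
$\left(-29 + z\right)^{2} = \left(-29 + 2\right)^{2} = \left(-27\right)^{2} = 729$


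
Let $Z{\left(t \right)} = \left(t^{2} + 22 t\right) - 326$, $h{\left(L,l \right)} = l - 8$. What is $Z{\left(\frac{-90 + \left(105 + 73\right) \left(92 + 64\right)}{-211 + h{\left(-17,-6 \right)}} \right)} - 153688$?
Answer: $- \frac{796432574}{5625} \approx -1.4159 \cdot 10^{5}$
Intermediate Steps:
$h{\left(L,l \right)} = -8 + l$ ($h{\left(L,l \right)} = l - 8 = -8 + l$)
$Z{\left(t \right)} = -326 + t^{2} + 22 t$ ($Z{\left(t \right)} = \left(t^{2} + 22 t\right) - 326 = -326 + t^{2} + 22 t$)
$Z{\left(\frac{-90 + \left(105 + 73\right) \left(92 + 64\right)}{-211 + h{\left(-17,-6 \right)}} \right)} - 153688 = \left(-326 + \left(\frac{-90 + \left(105 + 73\right) \left(92 + 64\right)}{-211 - 14}\right)^{2} + 22 \frac{-90 + \left(105 + 73\right) \left(92 + 64\right)}{-211 - 14}\right) - 153688 = \left(-326 + \left(\frac{-90 + 178 \cdot 156}{-211 - 14}\right)^{2} + 22 \frac{-90 + 178 \cdot 156}{-211 - 14}\right) - 153688 = \left(-326 + \left(\frac{-90 + 27768}{-225}\right)^{2} + 22 \frac{-90 + 27768}{-225}\right) - 153688 = \left(-326 + \left(27678 \left(- \frac{1}{225}\right)\right)^{2} + 22 \cdot 27678 \left(- \frac{1}{225}\right)\right) - 153688 = \left(-326 + \left(- \frac{9226}{75}\right)^{2} + 22 \left(- \frac{9226}{75}\right)\right) - 153688 = \left(-326 + \frac{85119076}{5625} - \frac{202972}{75}\right) - 153688 = \frac{68062426}{5625} - 153688 = - \frac{796432574}{5625}$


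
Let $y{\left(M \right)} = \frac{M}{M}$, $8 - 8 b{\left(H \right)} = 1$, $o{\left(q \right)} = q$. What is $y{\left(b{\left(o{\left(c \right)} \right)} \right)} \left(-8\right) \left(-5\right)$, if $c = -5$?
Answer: $40$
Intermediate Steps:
$b{\left(H \right)} = \frac{7}{8}$ ($b{\left(H \right)} = 1 - \frac{1}{8} = \frac{7}{8}$)
$y{\left(M \right)} = 1$
$y{\left(b{\left(o{\left(c \right)} \right)} \right)} \left(-8\right) \left(-5\right) = 1 \left(-8\right) \left(-5\right) = \left(-8\right) \left(-5\right) = 40$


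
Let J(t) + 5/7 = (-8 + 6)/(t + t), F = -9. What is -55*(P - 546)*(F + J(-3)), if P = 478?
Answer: -736780/21 ≈ -35085.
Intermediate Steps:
J(t) = -5/7 - 1/t (J(t) = -5/7 + (-8 + 6)/(t + t) = -5/7 - 2*1/(2*t) = -5/7 - 1/t)
-55*(P - 546)*(F + J(-3)) = -55*(478 - 546)*(-9 + (-5/7 - 1/(-3))) = -(-3740)*(-9 + (-5/7 - 1*(-⅓))) = -(-3740)*(-9 + (-5/7 + ⅓)) = -(-3740)*(-9 - 8/21) = -(-3740)*(-197)/21 = -55*13396/21 = -736780/21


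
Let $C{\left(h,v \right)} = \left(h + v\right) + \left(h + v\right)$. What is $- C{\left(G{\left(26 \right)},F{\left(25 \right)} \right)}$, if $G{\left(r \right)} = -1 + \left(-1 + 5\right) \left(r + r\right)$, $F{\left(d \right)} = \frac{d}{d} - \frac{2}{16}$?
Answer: $- \frac{1663}{4} \approx -415.75$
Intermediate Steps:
$F{\left(d \right)} = \frac{7}{8}$ ($F{\left(d \right)} = 1 - \frac{1}{8} = \frac{7}{8}$)
$G{\left(r \right)} = -1 + 8 r$ ($G{\left(r \right)} = -1 + 4 \cdot 2 r = -1 + 8 r$)
$C{\left(h,v \right)} = 2 h + 2 v$
$- C{\left(G{\left(26 \right)},F{\left(25 \right)} \right)} = - (2 \left(-1 + 8 \cdot 26\right) + 2 \cdot \frac{7}{8}) = - (2 \left(-1 + 208\right) + \frac{7}{4}) = - (2 \cdot 207 + \frac{7}{4}) = - (414 + \frac{7}{4}) = \left(-1\right) \frac{1663}{4} = - \frac{1663}{4}$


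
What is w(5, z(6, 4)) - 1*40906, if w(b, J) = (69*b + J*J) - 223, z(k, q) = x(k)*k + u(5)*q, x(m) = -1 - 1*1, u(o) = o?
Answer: -40720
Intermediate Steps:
x(m) = -2 (x(m) = -1 - 1 = -2)
z(k, q) = -2*k + 5*q
w(b, J) = -223 + J**2 + 69*b (w(b, J) = (69*b + J**2) - 223 = (J**2 + 69*b) - 223 = -223 + J**2 + 69*b)
w(5, z(6, 4)) - 1*40906 = (-223 + (-2*6 + 5*4)**2 + 69*5) - 1*40906 = (-223 + (-12 + 20)**2 + 345) - 40906 = (-223 + 8**2 + 345) - 40906 = (-223 + 64 + 345) - 40906 = 186 - 40906 = -40720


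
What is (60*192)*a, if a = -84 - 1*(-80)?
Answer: -46080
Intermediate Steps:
a = -4 (a = -84 + 80 = -4)
(60*192)*a = (60*192)*(-4) = 11520*(-4) = -46080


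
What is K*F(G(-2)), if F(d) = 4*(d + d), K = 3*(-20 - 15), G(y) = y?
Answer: 1680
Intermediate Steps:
K = -105 (K = 3*(-35) = -105)
F(d) = 8*d (F(d) = 4*(2*d) = 8*d)
K*F(G(-2)) = -840*(-2) = -105*(-16) = 1680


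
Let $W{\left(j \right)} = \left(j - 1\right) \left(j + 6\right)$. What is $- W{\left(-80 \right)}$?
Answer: $-5994$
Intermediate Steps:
$W{\left(j \right)} = \left(-1 + j\right) \left(6 + j\right)$
$- W{\left(-80 \right)} = - (-6 + \left(-80\right)^{2} + 5 \left(-80\right)) = - (-6 + 6400 - 400) = \left(-1\right) 5994 = -5994$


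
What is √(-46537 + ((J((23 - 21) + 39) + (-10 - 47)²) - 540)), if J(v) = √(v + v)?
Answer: √(-43828 + √82) ≈ 209.33*I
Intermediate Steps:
J(v) = √2*√v (J(v) = √(2*v) = √2*√v)
√(-46537 + ((J((23 - 21) + 39) + (-10 - 47)²) - 540)) = √(-46537 + ((√2*√((23 - 21) + 39) + (-10 - 47)²) - 540)) = √(-46537 + ((√2*√(2 + 39) + (-57)²) - 540)) = √(-46537 + ((√2*√41 + 3249) - 540)) = √(-46537 + ((√82 + 3249) - 540)) = √(-46537 + ((3249 + √82) - 540)) = √(-46537 + (2709 + √82)) = √(-43828 + √82)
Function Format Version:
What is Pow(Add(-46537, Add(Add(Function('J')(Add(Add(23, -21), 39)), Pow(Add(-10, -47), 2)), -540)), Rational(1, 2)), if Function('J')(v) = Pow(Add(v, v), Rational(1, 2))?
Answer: Pow(Add(-43828, Pow(82, Rational(1, 2))), Rational(1, 2)) ≈ Mul(209.33, I)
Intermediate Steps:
Function('J')(v) = Mul(Pow(2, Rational(1, 2)), Pow(v, Rational(1, 2))) (Function('J')(v) = Pow(Mul(2, v), Rational(1, 2)) = Mul(Pow(2, Rational(1, 2)), Pow(v, Rational(1, 2))))
Pow(Add(-46537, Add(Add(Function('J')(Add(Add(23, -21), 39)), Pow(Add(-10, -47), 2)), -540)), Rational(1, 2)) = Pow(Add(-46537, Add(Add(Mul(Pow(2, Rational(1, 2)), Pow(Add(Add(23, -21), 39), Rational(1, 2))), Pow(Add(-10, -47), 2)), -540)), Rational(1, 2)) = Pow(Add(-46537, Add(Add(Mul(Pow(2, Rational(1, 2)), Pow(Add(2, 39), Rational(1, 2))), Pow(-57, 2)), -540)), Rational(1, 2)) = Pow(Add(-46537, Add(Add(Mul(Pow(2, Rational(1, 2)), Pow(41, Rational(1, 2))), 3249), -540)), Rational(1, 2)) = Pow(Add(-46537, Add(Add(Pow(82, Rational(1, 2)), 3249), -540)), Rational(1, 2)) = Pow(Add(-46537, Add(Add(3249, Pow(82, Rational(1, 2))), -540)), Rational(1, 2)) = Pow(Add(-46537, Add(2709, Pow(82, Rational(1, 2)))), Rational(1, 2)) = Pow(Add(-43828, Pow(82, Rational(1, 2))), Rational(1, 2))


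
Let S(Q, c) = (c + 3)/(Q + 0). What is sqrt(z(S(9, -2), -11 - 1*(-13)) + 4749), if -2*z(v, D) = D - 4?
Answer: 5*sqrt(190) ≈ 68.920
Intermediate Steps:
S(Q, c) = (3 + c)/Q
z(v, D) = 2 - D/2 (z(v, D) = -(D - 4)/2 = -(-4 + D)/2 = 2 - D/2)
sqrt(z(S(9, -2), -11 - 1*(-13)) + 4749) = sqrt((2 - (-11 - 1*(-13))/2) + 4749) = sqrt((2 - (-11 + 13)/2) + 4749) = sqrt((2 - 1/2*2) + 4749) = sqrt((2 - 1) + 4749) = sqrt(1 + 4749) = sqrt(4750) = 5*sqrt(190)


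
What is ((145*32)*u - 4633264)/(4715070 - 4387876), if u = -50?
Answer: -2432632/163597 ≈ -14.870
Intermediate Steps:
((145*32)*u - 4633264)/(4715070 - 4387876) = ((145*32)*(-50) - 4633264)/(4715070 - 4387876) = (4640*(-50) - 4633264)/327194 = (-232000 - 4633264)*(1/327194) = -4865264*1/327194 = -2432632/163597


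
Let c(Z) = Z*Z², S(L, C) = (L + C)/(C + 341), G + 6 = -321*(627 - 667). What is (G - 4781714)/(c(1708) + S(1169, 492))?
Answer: -3972477040/4150578199357 ≈ -0.00095709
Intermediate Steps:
G = 12834 (G = -6 - 321*(627 - 667) = -6 - 321*(-40) = -6 + 12840 = 12834)
S(L, C) = (C + L)/(341 + C)
c(Z) = Z³
(G - 4781714)/(c(1708) + S(1169, 492)) = (12834 - 4781714)/(1708³ + (492 + 1169)/(341 + 492)) = -4768880/(4982686912 + 1661/833) = -4768880/4150578199357/833 = -4768880*833/4150578199357 = -3972477040/4150578199357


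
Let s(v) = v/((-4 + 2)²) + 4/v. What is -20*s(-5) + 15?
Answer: 56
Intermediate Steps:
s(v) = 4/v + v/4 (s(v) = v/((-2)²) + 4/v = v/4 + 4/v = 4/v + v/4)
-20*s(-5) + 15 = -20*(4/(-5) + (¼)*(-5)) + 15 = -20*(4*(-⅕) - 5/4) + 15 = -20*(-⅘ - 5/4) + 15 = -20*(-41/20) + 15 = 41 + 15 = 56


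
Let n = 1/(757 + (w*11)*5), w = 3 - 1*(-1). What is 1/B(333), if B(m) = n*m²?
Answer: 977/110889 ≈ 0.0088106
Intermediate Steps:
w = 4 (w = 3 + 1 = 4)
n = 1/977 (n = 1/(757 + (4*11)*5) = 1/(757 + 44*5) = 1/(757 + 220) = 1/977 ≈ 0.0010235)
B(m) = m²/977
1/B(333) = 1/((1/977)*333²) = 1/((1/977)*110889) = 1/(110889/977) = 977/110889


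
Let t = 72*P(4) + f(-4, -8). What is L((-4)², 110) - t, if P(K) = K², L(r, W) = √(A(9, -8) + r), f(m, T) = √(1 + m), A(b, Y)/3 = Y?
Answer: -1152 - I*√3 + 2*I*√2 ≈ -1152.0 + 1.0964*I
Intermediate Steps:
A(b, Y) = 3*Y
L(r, W) = √(-24 + r) (L(r, W) = √(3*(-8) + r) = √(-24 + r))
t = 1152 + I*√3 (t = 72*4² + √(1 - 4) = 72*16 + √(-3) = 1152 + I*√3 ≈ 1152.0 + 1.732*I)
L((-4)², 110) - t = √(-24 + (-4)²) - (1152 + I*√3) = √(-24 + 16) + (-1152 - I*√3) = √(-8) + (-1152 - I*√3) = 2*I*√2 + (-1152 - I*√3) = -1152 - I*√3 + 2*I*√2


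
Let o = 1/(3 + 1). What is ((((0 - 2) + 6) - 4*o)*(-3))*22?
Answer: -198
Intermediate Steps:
o = ¼ (o = 1/4 = ¼ ≈ 0.25000)
((((0 - 2) + 6) - 4*o)*(-3))*22 = ((((0 - 2) + 6) - 4*¼)*(-3))*22 = (((-2 + 6) - 1)*(-3))*22 = ((4 - 1)*(-3))*22 = (3*(-3))*22 = -9*22 = -198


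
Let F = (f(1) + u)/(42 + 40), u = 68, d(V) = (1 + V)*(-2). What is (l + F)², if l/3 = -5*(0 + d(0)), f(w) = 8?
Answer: 1607824/1681 ≈ 956.47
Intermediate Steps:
d(V) = -2 - 2*V
l = 30 (l = 3*(-5*(0 + (-2 - 2*0))) = 3*(-5*(0 + (-2 + 0))) = 3*(-5*(0 - 2)) = 3*(-5*(-2)) = 3*10 = 30)
F = 38/41 (F = (8 + 68)/(42 + 40) = 76/82 = 76*(1/82) = 38/41 ≈ 0.92683)
(l + F)² = (30 + 38/41)² = (1268/41)² = 1607824/1681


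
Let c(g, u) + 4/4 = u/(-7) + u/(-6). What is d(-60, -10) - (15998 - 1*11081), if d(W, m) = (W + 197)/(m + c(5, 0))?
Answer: -54224/11 ≈ -4929.5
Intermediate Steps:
c(g, u) = -1 - 13*u/42 (c(g, u) = -1 + (u/(-7) + u/(-6)) = -1 + (u*(-⅐) + u*(-⅙)) = -1 + (-u/7 - u/6) = -1 - 13*u/42)
d(W, m) = (197 + W)/(-1 + m) (d(W, m) = (W + 197)/(m + (-1 - 13/42*0)) = (197 + W)/(m + (-1 + 0)) = (197 + W)/(m - 1) = (197 + W)/(-1 + m))
d(-60, -10) - (15998 - 1*11081) = (197 - 60)/(-1 - 10) - (15998 - 1*11081) = 137/(-11) - (15998 - 11081) = -1/11*137 - 1*4917 = -137/11 - 4917 = -54224/11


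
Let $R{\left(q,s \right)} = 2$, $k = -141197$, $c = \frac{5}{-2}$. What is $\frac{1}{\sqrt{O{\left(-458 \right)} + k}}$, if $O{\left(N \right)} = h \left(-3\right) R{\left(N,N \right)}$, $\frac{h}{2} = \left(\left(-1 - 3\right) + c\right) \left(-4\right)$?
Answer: $- \frac{i \sqrt{141509}}{141509} \approx - 0.0026583 i$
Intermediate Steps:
$c = - \frac{5}{2}$ ($c = 5 \left(- \frac{1}{2}\right) = - \frac{5}{2} \approx -2.5$)
$h = 52$ ($h = 2 \left(\left(-1 - 3\right) - \frac{5}{2}\right) \left(-4\right) = 2 \left(-4 - \frac{5}{2}\right) \left(-4\right) = 2 \left(\left(- \frac{13}{2}\right) \left(-4\right)\right) = 2 \cdot 26 = 52$)
$O{\left(N \right)} = -312$ ($O{\left(N \right)} = 52 \left(-3\right) 2 = \left(-156\right) 2 = -312$)
$\frac{1}{\sqrt{O{\left(-458 \right)} + k}} = \frac{1}{\sqrt{-312 - 141197}} = \frac{1}{\sqrt{-141509}} = \frac{1}{i \sqrt{141509}} = - \frac{i \sqrt{141509}}{141509}$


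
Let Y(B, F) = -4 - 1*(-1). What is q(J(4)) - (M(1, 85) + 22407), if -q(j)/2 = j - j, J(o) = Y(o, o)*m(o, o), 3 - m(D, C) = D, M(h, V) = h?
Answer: -22408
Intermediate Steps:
m(D, C) = 3 - D
Y(B, F) = -3 (Y(B, F) = -4 + 1 = -3)
J(o) = -9 + 3*o (J(o) = -3*(3 - o) = -9 + 3*o)
q(j) = 0 (q(j) = -2*(j - j) = -2*0 = 0)
q(J(4)) - (M(1, 85) + 22407) = 0 - (1 + 22407) = 0 - 1*22408 = 0 - 22408 = -22408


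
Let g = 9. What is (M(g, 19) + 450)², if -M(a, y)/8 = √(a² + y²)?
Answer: 230788 - 7200*√442 ≈ 79417.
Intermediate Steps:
M(a, y) = -8*√(a² + y²)
(M(g, 19) + 450)² = (-8*√(9² + 19²) + 450)² = (-8*√(81 + 361) + 450)² = (-8*√442 + 450)² = (450 - 8*√442)²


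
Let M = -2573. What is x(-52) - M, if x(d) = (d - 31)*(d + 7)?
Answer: 6308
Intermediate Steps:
x(d) = (-31 + d)*(7 + d)
x(-52) - M = (-217 + (-52)² - 24*(-52)) - 1*(-2573) = (-217 + 2704 + 1248) + 2573 = 3735 + 2573 = 6308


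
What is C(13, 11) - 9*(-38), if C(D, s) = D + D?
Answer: 368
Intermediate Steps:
C(D, s) = 2*D
C(13, 11) - 9*(-38) = 2*13 - 9*(-38) = 26 + 342 = 368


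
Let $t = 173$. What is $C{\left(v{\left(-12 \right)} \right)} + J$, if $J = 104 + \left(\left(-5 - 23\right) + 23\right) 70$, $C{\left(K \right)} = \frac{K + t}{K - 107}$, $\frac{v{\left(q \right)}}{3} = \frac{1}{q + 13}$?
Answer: $- \frac{3220}{13} \approx -247.69$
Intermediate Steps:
$v{\left(q \right)} = \frac{3}{13 + q}$ ($v{\left(q \right)} = \frac{3}{q + 13} = \frac{3}{13 + q}$)
$C{\left(K \right)} = \frac{173 + K}{-107 + K}$ ($C{\left(K \right)} = \frac{K + 173}{K - 107} = \frac{173 + K}{-107 + K}$)
$J = -246$ ($J = 104 + \left(-28 + 23\right) 70 = 104 - 350 = -246$)
$C{\left(v{\left(-12 \right)} \right)} + J = \frac{173 + \frac{3}{13 - 12}}{-107 + \frac{3}{13 - 12}} - 246 = \frac{173 + \frac{3}{1}}{-107 + \frac{3}{1}} - 246 = \frac{173 + 3 \cdot 1}{-107 + 3 \cdot 1} - 246 = \frac{173 + 3}{-107 + 3} - 246 = \frac{1}{-104} \cdot 176 - 246 = \left(- \frac{1}{104}\right) 176 - 246 = - \frac{22}{13} - 246 = - \frac{3220}{13}$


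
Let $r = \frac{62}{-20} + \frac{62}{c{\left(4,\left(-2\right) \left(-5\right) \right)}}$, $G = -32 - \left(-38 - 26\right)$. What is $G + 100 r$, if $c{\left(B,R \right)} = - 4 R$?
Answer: $-433$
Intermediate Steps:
$G = 32$ ($G = -32 - \left(-38 - 26\right) = -32 - -64 = -32 + 64 = 32$)
$r = - \frac{93}{20}$ ($r = \frac{62}{-20} + \frac{62}{\left(-4\right) \left(\left(-2\right) \left(-5\right)\right)} = 62 \left(- \frac{1}{20}\right) + \frac{62}{\left(-4\right) 10} = - \frac{31}{10} + \frac{62}{-40} = - \frac{31}{10} + 62 \left(- \frac{1}{40}\right) = - \frac{31}{10} - \frac{31}{20} = - \frac{93}{20} \approx -4.65$)
$G + 100 r = 32 + 100 \left(- \frac{93}{20}\right) = 32 - 465 = -433$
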